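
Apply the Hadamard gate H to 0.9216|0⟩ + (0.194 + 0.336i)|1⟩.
(0.7888 + 0.2376i)|0⟩ + (0.5145 - 0.2376i)|1⟩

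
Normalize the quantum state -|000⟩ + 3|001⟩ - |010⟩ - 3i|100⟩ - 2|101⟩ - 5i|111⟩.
-0.1429|000⟩ + 0.4286|001⟩ - 0.1429|010⟩ - 0.4286i|100⟩ - 0.2857|101⟩ - 0.7143i|111⟩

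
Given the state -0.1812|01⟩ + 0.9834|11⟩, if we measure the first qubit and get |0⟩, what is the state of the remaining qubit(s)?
-|1⟩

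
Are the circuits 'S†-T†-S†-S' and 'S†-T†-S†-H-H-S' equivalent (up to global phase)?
Yes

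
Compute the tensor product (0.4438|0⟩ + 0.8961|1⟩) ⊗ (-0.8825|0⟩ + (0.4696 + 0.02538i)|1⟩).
-0.3917|00⟩ + (0.2084 + 0.01126i)|01⟩ - 0.7908|10⟩ + (0.4208 + 0.02274i)|11⟩

amp(|b₁b₂…⟩) = product of the factor amplitudes for bits b₁, b₂, …; only kets whose every factor amplitude is nonzero survive.
|00⟩: (0.4438)(-0.8825) = -0.3917
|01⟩: (0.4438)(0.4696 + 0.02538i) = (0.2084 + 0.01126i)
|10⟩: (0.8961)(-0.8825) = -0.7908
|11⟩: (0.8961)(0.4696 + 0.02538i) = (0.4208 + 0.02274i)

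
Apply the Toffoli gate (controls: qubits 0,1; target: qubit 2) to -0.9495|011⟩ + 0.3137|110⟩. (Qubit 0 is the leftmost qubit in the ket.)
-0.9495|011⟩ + 0.3137|111⟩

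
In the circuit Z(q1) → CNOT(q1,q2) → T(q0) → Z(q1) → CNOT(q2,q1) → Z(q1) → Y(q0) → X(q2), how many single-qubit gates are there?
6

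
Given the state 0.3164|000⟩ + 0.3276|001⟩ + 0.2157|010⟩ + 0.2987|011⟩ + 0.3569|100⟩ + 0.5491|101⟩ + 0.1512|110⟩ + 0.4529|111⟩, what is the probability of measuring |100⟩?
0.1274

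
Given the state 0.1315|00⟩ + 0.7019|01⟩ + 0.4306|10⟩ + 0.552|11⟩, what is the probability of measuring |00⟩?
0.01729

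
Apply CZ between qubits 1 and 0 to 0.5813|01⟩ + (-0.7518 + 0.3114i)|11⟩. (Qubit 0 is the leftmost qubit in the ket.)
0.5813|01⟩ + (0.7518 - 0.3114i)|11⟩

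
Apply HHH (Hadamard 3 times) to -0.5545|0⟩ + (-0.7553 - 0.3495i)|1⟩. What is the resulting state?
(-0.9262 - 0.2471i)|0⟩ + (0.142 + 0.2471i)|1⟩

H² = I, so H^3 = H: a single Hadamard. With (a, b) = (-0.5545, (-0.7553 - 0.3495i)), H gives ((a + b)/√2, (a − b)/√2) = ((-0.9262 - 0.2471i), (0.142 + 0.2471i)).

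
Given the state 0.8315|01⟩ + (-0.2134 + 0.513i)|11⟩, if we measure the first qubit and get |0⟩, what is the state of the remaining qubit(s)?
|1⟩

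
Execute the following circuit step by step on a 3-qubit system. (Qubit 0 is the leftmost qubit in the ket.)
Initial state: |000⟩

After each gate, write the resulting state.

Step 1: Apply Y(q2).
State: i|001⟩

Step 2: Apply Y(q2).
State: |000⟩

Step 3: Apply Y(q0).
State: i|100⟩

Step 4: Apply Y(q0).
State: |000⟩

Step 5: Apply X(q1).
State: |010⟩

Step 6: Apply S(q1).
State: i|010⟩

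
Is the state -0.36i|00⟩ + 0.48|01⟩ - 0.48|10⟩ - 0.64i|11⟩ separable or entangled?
Separable

Writing the state as a|00⟩ + b|01⟩ + c|10⟩ + d|11⟩, it is a product state iff ad − bc = 0.
Here (a, b, c, d) = (-0.36i, 0.48, -0.48, -0.64i): ad − bc = (-0.36i)(-0.64i) − (0.48)(-0.48) = 0, so the state is separable.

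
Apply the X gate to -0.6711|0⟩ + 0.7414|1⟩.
0.7414|0⟩ - 0.6711|1⟩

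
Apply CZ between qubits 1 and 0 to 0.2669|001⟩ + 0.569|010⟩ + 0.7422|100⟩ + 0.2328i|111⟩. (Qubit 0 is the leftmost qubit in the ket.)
0.2669|001⟩ + 0.569|010⟩ + 0.7422|100⟩ - 0.2328i|111⟩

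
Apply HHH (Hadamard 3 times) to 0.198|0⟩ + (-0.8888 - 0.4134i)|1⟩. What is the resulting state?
(-0.4885 - 0.2923i)|0⟩ + (0.7685 + 0.2923i)|1⟩

H² = I, so H^3 = H: a single Hadamard. With (a, b) = (0.198, (-0.8888 - 0.4134i)), H gives ((a + b)/√2, (a − b)/√2) = ((-0.4885 - 0.2923i), (0.7685 + 0.2923i)).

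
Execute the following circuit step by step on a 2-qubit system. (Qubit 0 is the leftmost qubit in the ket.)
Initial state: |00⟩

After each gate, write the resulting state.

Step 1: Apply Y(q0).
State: i|10⟩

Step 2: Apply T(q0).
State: (-1/√2 + (1/√2)i)|10⟩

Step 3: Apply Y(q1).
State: (-1/√2 - (1/√2)i)|11⟩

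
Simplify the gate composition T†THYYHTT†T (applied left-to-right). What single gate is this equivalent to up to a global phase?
T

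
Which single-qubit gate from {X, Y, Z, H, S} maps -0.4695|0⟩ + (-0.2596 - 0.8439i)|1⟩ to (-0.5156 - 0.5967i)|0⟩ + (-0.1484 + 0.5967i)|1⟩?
H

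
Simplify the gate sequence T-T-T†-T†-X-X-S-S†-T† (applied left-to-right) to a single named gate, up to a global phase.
T†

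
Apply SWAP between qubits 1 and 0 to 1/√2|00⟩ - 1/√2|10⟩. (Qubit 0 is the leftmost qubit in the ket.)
1/√2|00⟩ - 1/√2|01⟩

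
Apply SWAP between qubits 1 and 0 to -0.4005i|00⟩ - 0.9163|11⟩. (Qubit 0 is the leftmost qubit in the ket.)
-0.4005i|00⟩ - 0.9163|11⟩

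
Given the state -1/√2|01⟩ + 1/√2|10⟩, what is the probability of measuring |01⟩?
1/2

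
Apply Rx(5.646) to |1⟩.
-0.3132i|0⟩ - 0.9497|1⟩

Rx(5.646) = [[cos(θ/2), −i·sin(θ/2)], [−i·sin(θ/2), cos(θ/2)]]; θ = 5.646, cos(θ/2) ≈ -0.949677, sin(θ/2) ≈ 0.31323.
With a = amp(|0⟩) = 0 and b = amp(|1⟩) = 1:
new amp(|0⟩) = (-0.949677)·a + (-0.31323i)·b = -0.3132i
new amp(|1⟩) = (-0.31323i)·a + (-0.949677)·b = -0.9497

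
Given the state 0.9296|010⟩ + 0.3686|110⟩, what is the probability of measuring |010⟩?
0.8642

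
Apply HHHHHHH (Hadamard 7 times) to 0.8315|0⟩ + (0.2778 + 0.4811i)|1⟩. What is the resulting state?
(0.7844 + 0.3402i)|0⟩ + (0.3915 - 0.3402i)|1⟩

H² = I, so H^7 = H: a single Hadamard. With (a, b) = (0.8315, (0.2778 + 0.4811i)), H gives ((a + b)/√2, (a − b)/√2) = ((0.7844 + 0.3402i), (0.3915 - 0.3402i)).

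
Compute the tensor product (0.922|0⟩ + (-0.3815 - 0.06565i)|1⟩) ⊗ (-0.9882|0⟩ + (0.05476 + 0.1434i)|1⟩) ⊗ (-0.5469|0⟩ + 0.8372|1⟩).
0.4983|000⟩ - 0.7628|001⟩ + (-0.02761 - 0.07231i)|010⟩ + (0.04227 + 0.1107i)|011⟩ + (-0.2062 - 0.03548i)|100⟩ + (0.3156 + 0.05431i)|101⟩ + (0.006277 + 0.03189i)|110⟩ + (-0.009608 - 0.04881i)|111⟩

amp(|b₁b₂…⟩) = product of the factor amplitudes for bits b₁, b₂, …; only kets whose every factor amplitude is nonzero survive.
|000⟩: (0.922)(-0.9882)(-0.5469) = 0.4983
|001⟩: (0.922)(-0.9882)(0.8372) = -0.7628
|010⟩: (0.922)(0.05476 + 0.1434i)(-0.5469) = (-0.02761 - 0.07231i)
|011⟩: (0.922)(0.05476 + 0.1434i)(0.8372) = (0.04227 + 0.1107i)
|100⟩: (-0.3815 - 0.06565i)(-0.9882)(-0.5469) = (-0.2062 - 0.03548i)
|101⟩: (-0.3815 - 0.06565i)(-0.9882)(0.8372) = (0.3156 + 0.05431i)
|110⟩: (-0.3815 - 0.06565i)(0.05476 + 0.1434i)(-0.5469) = (0.006277 + 0.03189i)
|111⟩: (-0.3815 - 0.06565i)(0.05476 + 0.1434i)(0.8372) = (-0.009608 - 0.04881i)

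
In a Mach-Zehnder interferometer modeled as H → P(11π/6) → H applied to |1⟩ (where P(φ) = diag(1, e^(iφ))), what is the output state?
(0.06699 + 0.25i)|0⟩ + (0.933 - 0.25i)|1⟩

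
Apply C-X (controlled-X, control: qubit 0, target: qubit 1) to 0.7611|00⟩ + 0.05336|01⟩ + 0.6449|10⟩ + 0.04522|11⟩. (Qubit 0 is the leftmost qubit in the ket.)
0.7611|00⟩ + 0.05336|01⟩ + 0.04522|10⟩ + 0.6449|11⟩

C-X leaves the control-|0⟩ kets |00⟩, |01⟩ unchanged and applies X to qubit 1 on the control-|1⟩ pair (|10⟩, |11⟩).
X = [[0, 1], [1, 0]].
With a = amp(|10⟩) = 0.6449 and b = amp(|11⟩) = 0.04522:
new amp(|10⟩) = (1)·b = 0.04522
new amp(|11⟩) = (1)·a = 0.6449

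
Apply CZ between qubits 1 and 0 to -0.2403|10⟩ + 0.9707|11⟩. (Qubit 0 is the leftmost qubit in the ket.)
-0.2403|10⟩ - 0.9707|11⟩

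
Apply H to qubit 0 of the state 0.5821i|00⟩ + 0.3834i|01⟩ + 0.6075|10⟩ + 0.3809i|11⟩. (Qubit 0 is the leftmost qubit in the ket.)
(0.4296 + 0.4116i)|00⟩ + 0.5404i|01⟩ + (-0.4296 + 0.4116i)|10⟩ + 0.001768i|11⟩

H on qubit 0 mixes each pair of kets that differ only in qubit 0: amplitudes (a, b) of (|…0…⟩, |…1…⟩) become ((a + b)/√2, (a − b)/√2). Kets absent from the input have amplitude 0.
(|00⟩, |10⟩): (a, b) = (0.5821i, 0.6075) → ((0.4296 + 0.4116i), (-0.4296 + 0.4116i))
(|01⟩, |11⟩): (a, b) = (0.3834i, 0.3809i) → (0.5404i, 0.001768i)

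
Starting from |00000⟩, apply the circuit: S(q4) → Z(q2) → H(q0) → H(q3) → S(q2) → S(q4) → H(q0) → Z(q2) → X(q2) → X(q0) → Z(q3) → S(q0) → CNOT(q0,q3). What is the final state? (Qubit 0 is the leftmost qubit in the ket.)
-(1/√2)i|10100⟩ + (1/√2)i|10110⟩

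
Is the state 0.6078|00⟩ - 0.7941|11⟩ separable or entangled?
Entangled

Writing the state as a|00⟩ + b|01⟩ + c|10⟩ + d|11⟩, it is a product state iff ad − bc = 0.
Here (a, b, c, d) = (0.6078, 0, 0, -0.7941): ad − bc = (0.6078)(-0.7941) − (0)(0) = -0.4827 ≠ 0, so the state is entangled.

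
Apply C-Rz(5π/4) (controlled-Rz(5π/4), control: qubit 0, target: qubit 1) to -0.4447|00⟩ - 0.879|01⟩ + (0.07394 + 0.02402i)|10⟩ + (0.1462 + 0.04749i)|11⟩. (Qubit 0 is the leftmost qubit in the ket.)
-0.4447|00⟩ - 0.879|01⟩ + (-0.006104 - 0.0775i)|10⟩ + (-0.09982 + 0.1169i)|11⟩

C-Rz(5π/4) leaves the control-|0⟩ kets |00⟩, |01⟩ unchanged and applies Rz(5π/4) to qubit 1 on the control-|1⟩ pair (|10⟩, |11⟩).
Rz(5π/4) = [[e^(−iθ/2), 0], [0, e^(iθ/2)]] with e^(±iθ/2) = cos(θ/2) ± i·sin(θ/2); θ = 5π/4, cos(θ/2) ≈ -0.382683, sin(θ/2) ≈ 0.92388.
With a = amp(|10⟩) = (0.07394 + 0.02402i) and b = amp(|11⟩) = (0.1462 + 0.04749i):
new amp(|10⟩) = (-0.382683 - 0.92388i)·a = (-0.006104 - 0.0775i)
new amp(|11⟩) = (-0.382683 + 0.92388i)·b = (-0.09982 + 0.1169i)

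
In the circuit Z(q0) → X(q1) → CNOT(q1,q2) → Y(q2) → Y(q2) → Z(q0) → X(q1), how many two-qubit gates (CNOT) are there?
1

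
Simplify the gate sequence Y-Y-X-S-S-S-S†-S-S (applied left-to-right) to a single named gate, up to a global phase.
X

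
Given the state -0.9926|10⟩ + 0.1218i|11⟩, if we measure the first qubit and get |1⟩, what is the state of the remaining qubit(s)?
-0.9926|0⟩ + 0.1218i|1⟩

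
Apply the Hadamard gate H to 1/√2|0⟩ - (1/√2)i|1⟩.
(1/2 - (1/2)i)|0⟩ + (1/2 + (1/2)i)|1⟩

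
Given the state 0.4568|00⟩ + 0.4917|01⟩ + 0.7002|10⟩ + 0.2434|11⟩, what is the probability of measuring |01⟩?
0.2418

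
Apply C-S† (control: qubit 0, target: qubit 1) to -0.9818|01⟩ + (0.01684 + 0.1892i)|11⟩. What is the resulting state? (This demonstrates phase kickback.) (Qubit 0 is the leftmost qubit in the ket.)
-0.9818|01⟩ + (0.1892 - 0.01684i)|11⟩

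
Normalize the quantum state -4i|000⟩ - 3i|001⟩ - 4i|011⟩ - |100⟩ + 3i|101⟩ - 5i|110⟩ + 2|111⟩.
-(1/√5)i|000⟩ - 0.3354i|001⟩ - (1/√5)i|011⟩ - 0.1118|100⟩ + 0.3354i|101⟩ - 0.559i|110⟩ + 0.2236|111⟩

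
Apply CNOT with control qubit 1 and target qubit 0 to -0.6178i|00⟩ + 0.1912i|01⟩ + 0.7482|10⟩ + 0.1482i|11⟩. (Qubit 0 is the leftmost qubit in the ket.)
-0.6178i|00⟩ + 0.1482i|01⟩ + 0.7482|10⟩ + 0.1912i|11⟩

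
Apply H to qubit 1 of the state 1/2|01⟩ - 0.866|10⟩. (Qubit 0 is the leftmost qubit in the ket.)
1/√8|00⟩ - 1/√8|01⟩ - 0.6124|10⟩ - 0.6124|11⟩

H on qubit 1 mixes each pair of kets that differ only in qubit 1: amplitudes (a, b) of (|…0…⟩, |…1…⟩) become ((a + b)/√2, (a − b)/√2). Kets absent from the input have amplitude 0.
(|00⟩, |01⟩): (a, b) = (0, 1/2) → (1/√8, -1/√8)
(|10⟩, |11⟩): (a, b) = (-0.866, 0) → (-0.6124, -0.6124)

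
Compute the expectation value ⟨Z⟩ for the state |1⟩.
-1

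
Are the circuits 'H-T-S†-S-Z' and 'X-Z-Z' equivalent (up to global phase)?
No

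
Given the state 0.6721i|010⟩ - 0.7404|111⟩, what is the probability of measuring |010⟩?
0.4517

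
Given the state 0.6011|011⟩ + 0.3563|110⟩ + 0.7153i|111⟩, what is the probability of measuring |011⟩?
0.3613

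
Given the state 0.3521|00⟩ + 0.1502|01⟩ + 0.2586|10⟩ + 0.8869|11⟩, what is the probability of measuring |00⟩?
0.124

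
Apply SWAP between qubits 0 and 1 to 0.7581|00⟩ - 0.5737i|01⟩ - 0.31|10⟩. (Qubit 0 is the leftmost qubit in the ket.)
0.7581|00⟩ - 0.31|01⟩ - 0.5737i|10⟩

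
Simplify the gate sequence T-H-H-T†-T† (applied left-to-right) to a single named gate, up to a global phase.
T†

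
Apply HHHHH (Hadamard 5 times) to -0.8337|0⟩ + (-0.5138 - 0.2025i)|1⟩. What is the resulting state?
(-0.9528 - 0.1432i)|0⟩ + (-0.2262 + 0.1432i)|1⟩

H² = I, so H^5 = H: a single Hadamard. With (a, b) = (-0.8337, (-0.5138 - 0.2025i)), H gives ((a + b)/√2, (a − b)/√2) = ((-0.9528 - 0.1432i), (-0.2262 + 0.1432i)).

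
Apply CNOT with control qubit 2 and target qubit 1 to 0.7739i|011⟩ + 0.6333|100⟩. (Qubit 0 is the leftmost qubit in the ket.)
0.7739i|001⟩ + 0.6333|100⟩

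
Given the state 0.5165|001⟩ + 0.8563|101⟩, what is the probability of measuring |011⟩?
0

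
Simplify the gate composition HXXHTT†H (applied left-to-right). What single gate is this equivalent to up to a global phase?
H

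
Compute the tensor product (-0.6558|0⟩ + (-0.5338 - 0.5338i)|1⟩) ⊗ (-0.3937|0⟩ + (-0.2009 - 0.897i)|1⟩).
0.2582|00⟩ + (0.1318 + 0.5883i)|01⟩ + (0.2102 + 0.2102i)|10⟩ + (-0.3716 + 0.5861i)|11⟩

amp(|b₁b₂…⟩) = product of the factor amplitudes for bits b₁, b₂, …; only kets whose every factor amplitude is nonzero survive.
|00⟩: (-0.6558)(-0.3937) = 0.2582
|01⟩: (-0.6558)(-0.2009 - 0.897i) = (0.1318 + 0.5883i)
|10⟩: (-0.5338 - 0.5338i)(-0.3937) = (0.2102 + 0.2102i)
|11⟩: (-0.5338 - 0.5338i)(-0.2009 - 0.897i) = (-0.3716 + 0.5861i)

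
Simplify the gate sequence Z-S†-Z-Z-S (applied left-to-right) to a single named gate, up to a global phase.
Z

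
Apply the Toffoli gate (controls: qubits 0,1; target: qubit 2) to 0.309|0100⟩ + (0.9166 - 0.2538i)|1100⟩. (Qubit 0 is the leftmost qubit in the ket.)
0.309|0100⟩ + (0.9166 - 0.2538i)|1110⟩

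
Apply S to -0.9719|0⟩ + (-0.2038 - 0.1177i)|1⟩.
-0.9719|0⟩ + (0.1177 - 0.2038i)|1⟩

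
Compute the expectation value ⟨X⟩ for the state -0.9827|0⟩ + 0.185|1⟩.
-0.3636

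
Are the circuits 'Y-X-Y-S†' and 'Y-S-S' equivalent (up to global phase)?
No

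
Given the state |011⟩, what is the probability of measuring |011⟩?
1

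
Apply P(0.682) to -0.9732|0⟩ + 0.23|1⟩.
-0.9732|0⟩ + (0.1786 + 0.145i)|1⟩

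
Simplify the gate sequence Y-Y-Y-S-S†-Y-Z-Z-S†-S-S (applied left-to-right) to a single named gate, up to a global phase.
S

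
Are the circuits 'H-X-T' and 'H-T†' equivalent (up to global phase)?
No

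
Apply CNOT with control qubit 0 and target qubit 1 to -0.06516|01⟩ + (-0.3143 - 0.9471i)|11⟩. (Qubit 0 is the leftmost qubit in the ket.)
-0.06516|01⟩ + (-0.3143 - 0.9471i)|10⟩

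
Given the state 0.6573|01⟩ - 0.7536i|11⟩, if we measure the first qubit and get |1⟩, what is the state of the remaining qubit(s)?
-i|1⟩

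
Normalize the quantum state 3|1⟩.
|1⟩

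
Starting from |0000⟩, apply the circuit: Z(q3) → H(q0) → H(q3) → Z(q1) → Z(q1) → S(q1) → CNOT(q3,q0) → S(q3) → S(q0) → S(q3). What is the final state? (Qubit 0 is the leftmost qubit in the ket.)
1/2|0000⟩ - 1/2|0001⟩ + (1/2)i|1000⟩ - (1/2)i|1001⟩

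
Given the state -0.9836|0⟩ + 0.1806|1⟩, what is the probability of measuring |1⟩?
0.03262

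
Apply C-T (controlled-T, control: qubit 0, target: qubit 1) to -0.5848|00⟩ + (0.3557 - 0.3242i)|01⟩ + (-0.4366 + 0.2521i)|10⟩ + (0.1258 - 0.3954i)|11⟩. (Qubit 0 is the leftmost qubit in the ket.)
-0.5848|00⟩ + (0.3557 - 0.3242i)|01⟩ + (-0.4366 + 0.2521i)|10⟩ + (0.3685 - 0.1906i)|11⟩

C-T leaves the control-|0⟩ kets |00⟩, |01⟩ unchanged and applies T to qubit 1 on the control-|1⟩ pair (|10⟩, |11⟩).
T = [[1, 0], [0, (1/√2 + (1/√2)i)]].
With a = amp(|10⟩) = (-0.4366 + 0.2521i) and b = amp(|11⟩) = (0.1258 - 0.3954i):
new amp(|10⟩) = (1)·a = (-0.4366 + 0.2521i)
new amp(|11⟩) = (1/√2 + (1/√2)i)·b = (0.3685 - 0.1906i)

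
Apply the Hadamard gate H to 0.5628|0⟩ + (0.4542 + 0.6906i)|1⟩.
(0.7191 + 0.4883i)|0⟩ + (0.07679 - 0.4883i)|1⟩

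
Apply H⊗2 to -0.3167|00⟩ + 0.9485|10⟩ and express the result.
0.3159|00⟩ + 0.3159|01⟩ - 0.6326|10⟩ - 0.6326|11⟩

H⊗2 gives amp(|y⟩) = (1/2) Σ_x (−1)^(x·y) amp(|x⟩), where x·y is the number of positions in which both x and y have a 1.
|00⟩: (-0.3167 + 0.9485)/2 = 0.3159
|01⟩: (-0.3167 + 0.9485)/2 = 0.3159
|10⟩: (-0.3167 - 0.9485)/2 = -0.6326
|11⟩: (-0.3167 - 0.9485)/2 = -0.6326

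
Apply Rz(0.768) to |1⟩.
(0.9272 + 0.3746i)|1⟩

Rz(0.768) = [[e^(−iθ/2), 0], [0, e^(iθ/2)]] with e^(±iθ/2) = cos(θ/2) ± i·sin(θ/2); θ = 0.768, cos(θ/2) ≈ 0.927174, sin(θ/2) ≈ 0.374632.
With a = amp(|0⟩) = 0 and b = amp(|1⟩) = 1:
new amp(|0⟩) = (0.927174 - 0.374632i)·a = 0
new amp(|1⟩) = (0.927174 + 0.374632i)·b = (0.9272 + 0.3746i)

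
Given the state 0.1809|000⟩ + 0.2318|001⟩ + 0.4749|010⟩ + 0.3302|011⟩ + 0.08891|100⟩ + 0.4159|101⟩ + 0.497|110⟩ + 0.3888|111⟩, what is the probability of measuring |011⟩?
0.109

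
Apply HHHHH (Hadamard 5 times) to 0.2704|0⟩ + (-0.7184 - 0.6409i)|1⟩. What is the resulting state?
(-0.3168 - 0.4532i)|0⟩ + (0.6992 + 0.4532i)|1⟩

H² = I, so H^5 = H: a single Hadamard. With (a, b) = (0.2704, (-0.7184 - 0.6409i)), H gives ((a + b)/√2, (a − b)/√2) = ((-0.3168 - 0.4532i), (0.6992 + 0.4532i)).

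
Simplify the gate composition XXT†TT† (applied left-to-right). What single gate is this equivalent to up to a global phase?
T†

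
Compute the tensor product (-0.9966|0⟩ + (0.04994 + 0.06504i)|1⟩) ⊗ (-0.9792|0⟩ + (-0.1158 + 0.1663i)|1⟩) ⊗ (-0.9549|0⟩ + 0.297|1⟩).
-0.9319|000⟩ + 0.2898|001⟩ + (-0.1102 + 0.1583i)|010⟩ + (0.03428 - 0.04922i)|011⟩ + (0.0467 + 0.06081i)|100⟩ + (-0.01452 - 0.01892i)|101⟩ + (0.01585 - 0.0007385i)|110⟩ + (-0.00493 + 0.0002297i)|111⟩

amp(|b₁b₂…⟩) = product of the factor amplitudes for bits b₁, b₂, …; only kets whose every factor amplitude is nonzero survive.
|000⟩: (-0.9966)(-0.9792)(-0.9549) = -0.9319
|001⟩: (-0.9966)(-0.9792)(0.297) = 0.2898
|010⟩: (-0.9966)(-0.1158 + 0.1663i)(-0.9549) = (-0.1102 + 0.1583i)
|011⟩: (-0.9966)(-0.1158 + 0.1663i)(0.297) = (0.03428 - 0.04922i)
|100⟩: (0.04994 + 0.06504i)(-0.9792)(-0.9549) = (0.0467 + 0.06081i)
|101⟩: (0.04994 + 0.06504i)(-0.9792)(0.297) = (-0.01452 - 0.01892i)
|110⟩: (0.04994 + 0.06504i)(-0.1158 + 0.1663i)(-0.9549) = (0.01585 - 0.0007385i)
|111⟩: (0.04994 + 0.06504i)(-0.1158 + 0.1663i)(0.297) = (-0.00493 + 0.0002297i)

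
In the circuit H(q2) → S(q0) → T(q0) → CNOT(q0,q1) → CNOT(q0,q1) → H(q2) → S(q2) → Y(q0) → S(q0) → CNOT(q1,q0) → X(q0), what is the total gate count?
11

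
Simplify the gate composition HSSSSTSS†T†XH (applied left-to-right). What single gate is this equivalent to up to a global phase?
Z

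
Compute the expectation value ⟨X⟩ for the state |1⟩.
0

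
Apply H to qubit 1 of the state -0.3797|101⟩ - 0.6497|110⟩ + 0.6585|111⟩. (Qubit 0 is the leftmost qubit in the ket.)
-0.4594|100⟩ + 0.1971|101⟩ + 0.4594|110⟩ - 0.7341|111⟩

H on qubit 1 mixes each pair of kets that differ only in qubit 1: amplitudes (a, b) of (|…0…⟩, |…1…⟩) become ((a + b)/√2, (a − b)/√2). Kets absent from the input have amplitude 0.
(|100⟩, |110⟩): (a, b) = (0, -0.6497) → (-0.4594, 0.4594)
(|101⟩, |111⟩): (a, b) = (-0.3797, 0.6585) → (0.1971, -0.7341)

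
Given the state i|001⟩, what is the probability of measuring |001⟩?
1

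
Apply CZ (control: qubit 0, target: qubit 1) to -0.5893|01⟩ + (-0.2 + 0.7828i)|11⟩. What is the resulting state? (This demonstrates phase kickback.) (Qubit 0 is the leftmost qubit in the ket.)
-0.5893|01⟩ + (0.2 - 0.7828i)|11⟩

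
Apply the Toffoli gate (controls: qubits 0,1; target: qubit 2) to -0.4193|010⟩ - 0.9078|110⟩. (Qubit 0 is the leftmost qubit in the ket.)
-0.4193|010⟩ - 0.9078|111⟩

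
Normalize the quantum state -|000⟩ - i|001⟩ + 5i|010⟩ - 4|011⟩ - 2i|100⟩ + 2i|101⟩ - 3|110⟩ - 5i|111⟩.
-0.1085|000⟩ - 0.1085i|001⟩ + 0.5423i|010⟩ - 0.4339|011⟩ - 0.2169i|100⟩ + 0.2169i|101⟩ - 0.3254|110⟩ - 0.5423i|111⟩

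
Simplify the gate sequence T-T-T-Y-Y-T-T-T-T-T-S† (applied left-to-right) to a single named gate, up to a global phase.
S†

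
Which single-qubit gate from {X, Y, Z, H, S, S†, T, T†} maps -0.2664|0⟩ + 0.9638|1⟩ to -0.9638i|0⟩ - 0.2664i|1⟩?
Y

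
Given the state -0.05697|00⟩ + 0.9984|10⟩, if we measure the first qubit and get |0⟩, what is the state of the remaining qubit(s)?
-|0⟩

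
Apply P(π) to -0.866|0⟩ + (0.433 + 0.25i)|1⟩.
-0.866|0⟩ + (-0.433 - 0.25i)|1⟩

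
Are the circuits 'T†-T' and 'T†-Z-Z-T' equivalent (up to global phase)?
Yes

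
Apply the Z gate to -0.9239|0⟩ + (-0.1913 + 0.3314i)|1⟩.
-0.9239|0⟩ + (0.1913 - 0.3314i)|1⟩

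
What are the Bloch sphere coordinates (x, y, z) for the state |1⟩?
(0, 0, -1)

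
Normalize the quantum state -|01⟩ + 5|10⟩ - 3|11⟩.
-0.169|01⟩ + 0.8452|10⟩ - 0.5071|11⟩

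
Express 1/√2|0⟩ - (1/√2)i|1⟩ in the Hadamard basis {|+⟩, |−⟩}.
(1/2 - (1/2)i)|+⟩ + (1/2 + (1/2)i)|−⟩

With |ψ⟩ = α|0⟩ + β|1⟩, the Hadamard-basis coefficients are ⟨+|ψ⟩ = (α + β)/√2 and ⟨−|ψ⟩ = (α − β)/√2.
Here α = 1/√2, β = -(1/√2)i: (α + β)/√2 = (1/2 - (1/2)i), (α − β)/√2 = (1/2 + (1/2)i).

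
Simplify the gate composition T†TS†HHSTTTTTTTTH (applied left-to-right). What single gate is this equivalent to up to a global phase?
H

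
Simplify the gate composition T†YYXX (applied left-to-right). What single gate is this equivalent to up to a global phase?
T†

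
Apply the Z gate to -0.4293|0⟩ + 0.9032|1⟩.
-0.4293|0⟩ - 0.9032|1⟩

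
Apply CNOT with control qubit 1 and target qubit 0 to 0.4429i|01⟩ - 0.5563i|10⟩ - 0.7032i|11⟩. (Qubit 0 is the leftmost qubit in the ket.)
-0.7032i|01⟩ - 0.5563i|10⟩ + 0.4429i|11⟩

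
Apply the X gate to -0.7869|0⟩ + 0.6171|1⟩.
0.6171|0⟩ - 0.7869|1⟩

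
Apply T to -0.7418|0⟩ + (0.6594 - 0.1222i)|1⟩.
-0.7418|0⟩ + (0.5527 + 0.3799i)|1⟩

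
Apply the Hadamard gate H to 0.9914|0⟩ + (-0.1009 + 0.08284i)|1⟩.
(0.6297 + 0.05858i)|0⟩ + (0.7724 - 0.05858i)|1⟩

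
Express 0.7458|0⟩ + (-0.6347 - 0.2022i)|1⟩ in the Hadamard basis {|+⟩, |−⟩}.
(0.07856 - 0.143i)|+⟩ + (0.9762 + 0.143i)|−⟩

With |ψ⟩ = α|0⟩ + β|1⟩, the Hadamard-basis coefficients are ⟨+|ψ⟩ = (α + β)/√2 and ⟨−|ψ⟩ = (α − β)/√2.
Here α = 0.7458, β = (-0.6347 - 0.2022i): (α + β)/√2 = (0.07856 - 0.143i), (α − β)/√2 = (0.9762 + 0.143i).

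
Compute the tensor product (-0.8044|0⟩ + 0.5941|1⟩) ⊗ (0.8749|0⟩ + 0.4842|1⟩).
-0.7038|00⟩ - 0.3895|01⟩ + 0.5198|10⟩ + 0.2877|11⟩

amp(|b₁b₂…⟩) = product of the factor amplitudes for bits b₁, b₂, …; only kets whose every factor amplitude is nonzero survive.
|00⟩: (-0.8044)(0.8749) = -0.7038
|01⟩: (-0.8044)(0.4842) = -0.3895
|10⟩: (0.5941)(0.8749) = 0.5198
|11⟩: (0.5941)(0.4842) = 0.2877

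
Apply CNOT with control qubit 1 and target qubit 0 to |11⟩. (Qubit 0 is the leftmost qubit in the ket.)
|01⟩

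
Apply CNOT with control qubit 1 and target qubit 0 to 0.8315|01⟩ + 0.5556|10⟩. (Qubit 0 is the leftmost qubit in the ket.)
0.5556|10⟩ + 0.8315|11⟩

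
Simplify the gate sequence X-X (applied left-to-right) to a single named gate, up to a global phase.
I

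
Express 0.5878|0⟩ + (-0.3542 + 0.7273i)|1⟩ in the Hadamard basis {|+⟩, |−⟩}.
(0.1652 + 0.5143i)|+⟩ + (0.6661 - 0.5143i)|−⟩

With |ψ⟩ = α|0⟩ + β|1⟩, the Hadamard-basis coefficients are ⟨+|ψ⟩ = (α + β)/√2 and ⟨−|ψ⟩ = (α − β)/√2.
Here α = 0.5878, β = (-0.3542 + 0.7273i): (α + β)/√2 = (0.1652 + 0.5143i), (α − β)/√2 = (0.6661 - 0.5143i).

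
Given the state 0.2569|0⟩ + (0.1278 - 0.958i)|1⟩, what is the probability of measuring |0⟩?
0.066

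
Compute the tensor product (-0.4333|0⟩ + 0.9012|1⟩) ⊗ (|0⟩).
-0.4333|00⟩ + 0.9012|10⟩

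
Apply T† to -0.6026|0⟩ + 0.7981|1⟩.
-0.6026|0⟩ + (0.5643 - 0.5643i)|1⟩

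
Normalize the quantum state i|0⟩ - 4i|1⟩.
0.2425i|0⟩ - 0.9701i|1⟩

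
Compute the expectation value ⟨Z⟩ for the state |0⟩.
1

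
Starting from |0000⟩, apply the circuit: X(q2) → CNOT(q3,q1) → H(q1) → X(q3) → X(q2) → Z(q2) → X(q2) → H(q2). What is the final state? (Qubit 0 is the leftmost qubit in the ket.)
1/2|0001⟩ - 1/2|0011⟩ + 1/2|0101⟩ - 1/2|0111⟩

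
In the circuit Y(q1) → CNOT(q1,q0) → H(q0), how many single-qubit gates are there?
2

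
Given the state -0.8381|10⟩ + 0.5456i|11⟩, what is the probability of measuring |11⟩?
0.2977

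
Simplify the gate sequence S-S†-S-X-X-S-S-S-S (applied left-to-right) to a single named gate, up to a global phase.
S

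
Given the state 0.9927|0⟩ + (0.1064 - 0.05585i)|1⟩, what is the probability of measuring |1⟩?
0.01444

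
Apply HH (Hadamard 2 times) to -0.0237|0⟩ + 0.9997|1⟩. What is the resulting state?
-0.0237|0⟩ + 0.9997|1⟩

H² = I, so an even number of Hadamards cancels: H^2 = I and the state is unchanged.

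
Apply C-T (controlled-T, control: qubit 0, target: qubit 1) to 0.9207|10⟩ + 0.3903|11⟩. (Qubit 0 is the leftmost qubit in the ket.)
0.9207|10⟩ + (0.276 + 0.276i)|11⟩

C-T leaves the control-|0⟩ kets |00⟩, |01⟩ unchanged and applies T to qubit 1 on the control-|1⟩ pair (|10⟩, |11⟩).
T = [[1, 0], [0, (1/√2 + (1/√2)i)]].
With a = amp(|10⟩) = 0.9207 and b = amp(|11⟩) = 0.3903:
new amp(|10⟩) = (1)·a = 0.9207
new amp(|11⟩) = (1/√2 + (1/√2)i)·b = (0.276 + 0.276i)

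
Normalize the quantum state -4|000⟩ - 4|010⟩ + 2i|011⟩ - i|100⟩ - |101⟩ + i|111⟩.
-0.6405|000⟩ - 0.6405|010⟩ + 0.3203i|011⟩ - 0.1601i|100⟩ - 0.1601|101⟩ + 0.1601i|111⟩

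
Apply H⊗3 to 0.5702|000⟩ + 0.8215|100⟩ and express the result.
0.492|000⟩ + 0.492|001⟩ + 0.492|010⟩ + 0.492|011⟩ - 0.08885|100⟩ - 0.08885|101⟩ - 0.08885|110⟩ - 0.08885|111⟩

H⊗3 gives amp(|y⟩) = (1/2√2) Σ_x (−1)^(x·y) amp(|x⟩), where x·y is the number of positions in which both x and y have a 1.
|000⟩: (0.5702 + 0.8215)/(2√2) = 0.492
|001⟩: (0.5702 + 0.8215)/(2√2) = 0.492
|010⟩: (0.5702 + 0.8215)/(2√2) = 0.492
|011⟩: (0.5702 + 0.8215)/(2√2) = 0.492
|100⟩: (0.5702 - 0.8215)/(2√2) = -0.08885
|101⟩: (0.5702 - 0.8215)/(2√2) = -0.08885
|110⟩: (0.5702 - 0.8215)/(2√2) = -0.08885
|111⟩: (0.5702 - 0.8215)/(2√2) = -0.08885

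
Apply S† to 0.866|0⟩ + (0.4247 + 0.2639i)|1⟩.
0.866|0⟩ + (0.2639 - 0.4247i)|1⟩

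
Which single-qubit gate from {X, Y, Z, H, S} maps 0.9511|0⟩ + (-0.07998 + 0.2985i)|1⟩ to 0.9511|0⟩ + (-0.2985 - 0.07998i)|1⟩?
S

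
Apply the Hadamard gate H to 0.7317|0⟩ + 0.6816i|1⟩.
(0.5174 + 0.482i)|0⟩ + (0.5174 - 0.482i)|1⟩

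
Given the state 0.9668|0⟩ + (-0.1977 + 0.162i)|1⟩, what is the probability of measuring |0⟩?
0.9347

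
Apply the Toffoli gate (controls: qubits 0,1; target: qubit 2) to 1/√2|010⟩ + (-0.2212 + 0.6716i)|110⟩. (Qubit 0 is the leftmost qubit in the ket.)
1/√2|010⟩ + (-0.2212 + 0.6716i)|111⟩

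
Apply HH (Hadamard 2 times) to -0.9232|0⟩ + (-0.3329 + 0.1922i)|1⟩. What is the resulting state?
-0.9232|0⟩ + (-0.3329 + 0.1922i)|1⟩

H² = I, so an even number of Hadamards cancels: H^2 = I and the state is unchanged.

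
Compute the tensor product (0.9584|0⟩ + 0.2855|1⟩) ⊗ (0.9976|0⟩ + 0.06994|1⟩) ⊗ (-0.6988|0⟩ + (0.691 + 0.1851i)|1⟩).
-0.6681|000⟩ + (0.6607 + 0.177i)|001⟩ - 0.04684|010⟩ + (0.04632 + 0.01241i)|011⟩ - 0.199|100⟩ + (0.1968 + 0.05272i)|101⟩ - 0.01395|110⟩ + (0.0138 + 0.003696i)|111⟩

amp(|b₁b₂…⟩) = product of the factor amplitudes for bits b₁, b₂, …; only kets whose every factor amplitude is nonzero survive.
|000⟩: (0.9584)(0.9976)(-0.6988) = -0.6681
|001⟩: (0.9584)(0.9976)(0.691 + 0.1851i) = (0.6607 + 0.177i)
|010⟩: (0.9584)(0.06994)(-0.6988) = -0.04684
|011⟩: (0.9584)(0.06994)(0.691 + 0.1851i) = (0.04632 + 0.01241i)
|100⟩: (0.2855)(0.9976)(-0.6988) = -0.199
|101⟩: (0.2855)(0.9976)(0.691 + 0.1851i) = (0.1968 + 0.05272i)
|110⟩: (0.2855)(0.06994)(-0.6988) = -0.01395
|111⟩: (0.2855)(0.06994)(0.691 + 0.1851i) = (0.0138 + 0.003696i)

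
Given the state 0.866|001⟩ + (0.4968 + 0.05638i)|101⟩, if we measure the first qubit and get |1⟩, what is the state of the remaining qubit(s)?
(0.9936 + 0.1128i)|01⟩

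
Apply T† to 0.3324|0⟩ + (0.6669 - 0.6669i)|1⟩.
0.3324|0⟩ - 0.9431i|1⟩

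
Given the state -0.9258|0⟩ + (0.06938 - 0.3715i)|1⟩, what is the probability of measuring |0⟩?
0.8571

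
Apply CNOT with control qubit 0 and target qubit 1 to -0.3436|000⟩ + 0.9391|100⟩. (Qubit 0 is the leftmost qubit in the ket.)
-0.3436|000⟩ + 0.9391|110⟩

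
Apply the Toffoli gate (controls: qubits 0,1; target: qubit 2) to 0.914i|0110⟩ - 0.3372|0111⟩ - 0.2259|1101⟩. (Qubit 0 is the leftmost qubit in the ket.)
0.914i|0110⟩ - 0.3372|0111⟩ - 0.2259|1111⟩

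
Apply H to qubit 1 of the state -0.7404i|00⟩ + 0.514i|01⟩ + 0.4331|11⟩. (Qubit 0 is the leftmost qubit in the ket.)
-0.1601i|00⟩ - 0.887i|01⟩ + 0.3062|10⟩ - 0.3062|11⟩

H on qubit 1 mixes each pair of kets that differ only in qubit 1: amplitudes (a, b) of (|…0…⟩, |…1…⟩) become ((a + b)/√2, (a − b)/√2). Kets absent from the input have amplitude 0.
(|00⟩, |01⟩): (a, b) = (-0.7404i, 0.514i) → (-0.1601i, -0.887i)
(|10⟩, |11⟩): (a, b) = (0, 0.4331) → (0.3062, -0.3062)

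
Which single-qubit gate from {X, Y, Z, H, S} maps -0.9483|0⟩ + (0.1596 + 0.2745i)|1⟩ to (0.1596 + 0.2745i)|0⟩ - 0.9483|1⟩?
X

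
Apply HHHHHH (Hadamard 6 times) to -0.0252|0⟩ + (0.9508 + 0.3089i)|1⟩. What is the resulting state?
-0.0252|0⟩ + (0.9508 + 0.3089i)|1⟩

H² = I, so an even number of Hadamards cancels: H^6 = I and the state is unchanged.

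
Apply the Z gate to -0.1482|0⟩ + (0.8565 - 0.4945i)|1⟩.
-0.1482|0⟩ + (-0.8565 + 0.4945i)|1⟩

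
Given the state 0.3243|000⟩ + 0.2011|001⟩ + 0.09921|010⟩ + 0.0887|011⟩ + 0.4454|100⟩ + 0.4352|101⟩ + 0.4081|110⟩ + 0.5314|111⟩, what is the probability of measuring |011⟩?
0.007868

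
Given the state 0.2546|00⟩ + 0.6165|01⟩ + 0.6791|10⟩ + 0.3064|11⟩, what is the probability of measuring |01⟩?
0.3801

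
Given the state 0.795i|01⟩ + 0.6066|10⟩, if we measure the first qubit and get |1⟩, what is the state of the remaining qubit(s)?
|0⟩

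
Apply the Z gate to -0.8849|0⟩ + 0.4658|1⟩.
-0.8849|0⟩ - 0.4658|1⟩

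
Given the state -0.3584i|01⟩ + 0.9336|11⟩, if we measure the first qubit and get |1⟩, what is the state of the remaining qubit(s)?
|1⟩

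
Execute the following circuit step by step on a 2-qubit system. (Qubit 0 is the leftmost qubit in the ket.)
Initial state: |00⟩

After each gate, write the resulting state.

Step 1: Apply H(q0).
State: 1/√2|00⟩ + 1/√2|10⟩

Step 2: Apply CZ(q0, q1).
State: 1/√2|00⟩ + 1/√2|10⟩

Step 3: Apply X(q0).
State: 1/√2|00⟩ + 1/√2|10⟩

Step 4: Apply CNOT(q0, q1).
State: 1/√2|00⟩ + 1/√2|11⟩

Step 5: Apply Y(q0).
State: -(1/√2)i|01⟩ + (1/√2)i|10⟩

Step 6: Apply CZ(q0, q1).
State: -(1/√2)i|01⟩ + (1/√2)i|10⟩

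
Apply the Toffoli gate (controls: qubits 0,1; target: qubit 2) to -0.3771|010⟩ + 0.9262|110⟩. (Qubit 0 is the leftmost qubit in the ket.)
-0.3771|010⟩ + 0.9262|111⟩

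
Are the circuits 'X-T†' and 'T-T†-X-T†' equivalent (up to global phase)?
Yes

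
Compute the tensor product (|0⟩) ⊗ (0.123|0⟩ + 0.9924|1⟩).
0.123|00⟩ + 0.9924|01⟩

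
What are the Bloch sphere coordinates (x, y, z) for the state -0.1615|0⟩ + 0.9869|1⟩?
(-0.3188, 0, -0.9479)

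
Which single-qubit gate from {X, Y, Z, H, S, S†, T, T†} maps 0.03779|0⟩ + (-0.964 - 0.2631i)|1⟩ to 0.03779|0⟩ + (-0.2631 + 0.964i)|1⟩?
S†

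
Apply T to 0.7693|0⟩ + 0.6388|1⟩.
0.7693|0⟩ + (0.4517 + 0.4517i)|1⟩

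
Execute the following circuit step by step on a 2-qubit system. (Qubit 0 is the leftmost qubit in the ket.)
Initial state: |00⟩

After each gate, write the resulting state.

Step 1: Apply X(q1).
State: |01⟩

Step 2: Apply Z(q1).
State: -|01⟩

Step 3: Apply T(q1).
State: (-1/√2 - (1/√2)i)|01⟩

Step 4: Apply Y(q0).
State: (1/√2 - (1/√2)i)|11⟩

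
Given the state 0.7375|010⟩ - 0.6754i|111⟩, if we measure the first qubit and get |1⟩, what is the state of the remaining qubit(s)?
-i|11⟩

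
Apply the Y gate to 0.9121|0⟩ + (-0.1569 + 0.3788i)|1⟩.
(0.3788 + 0.1569i)|0⟩ + 0.9121i|1⟩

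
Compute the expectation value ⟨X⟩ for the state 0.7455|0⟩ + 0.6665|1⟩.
0.9938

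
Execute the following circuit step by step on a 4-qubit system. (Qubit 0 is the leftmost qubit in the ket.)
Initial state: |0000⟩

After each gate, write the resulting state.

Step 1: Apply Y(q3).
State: i|0001⟩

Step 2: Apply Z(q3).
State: -i|0001⟩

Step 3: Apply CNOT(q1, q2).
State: -i|0001⟩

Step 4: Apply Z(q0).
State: -i|0001⟩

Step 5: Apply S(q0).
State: -i|0001⟩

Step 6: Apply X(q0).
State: -i|1001⟩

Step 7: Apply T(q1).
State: -i|1001⟩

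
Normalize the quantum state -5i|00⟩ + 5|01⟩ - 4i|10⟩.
-0.6155i|00⟩ + 0.6155|01⟩ - 0.4924i|10⟩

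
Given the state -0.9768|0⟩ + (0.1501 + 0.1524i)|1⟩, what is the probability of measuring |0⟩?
0.9541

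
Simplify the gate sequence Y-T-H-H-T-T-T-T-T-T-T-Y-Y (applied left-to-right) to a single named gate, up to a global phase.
Y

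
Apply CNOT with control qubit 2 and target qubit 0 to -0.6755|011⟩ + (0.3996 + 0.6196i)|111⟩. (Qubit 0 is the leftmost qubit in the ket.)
(0.3996 + 0.6196i)|011⟩ - 0.6755|111⟩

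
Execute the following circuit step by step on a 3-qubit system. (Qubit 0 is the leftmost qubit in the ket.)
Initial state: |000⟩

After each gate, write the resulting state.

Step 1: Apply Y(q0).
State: i|100⟩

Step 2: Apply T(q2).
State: i|100⟩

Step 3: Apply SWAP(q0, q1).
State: i|010⟩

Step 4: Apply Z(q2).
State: i|010⟩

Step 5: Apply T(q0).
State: i|010⟩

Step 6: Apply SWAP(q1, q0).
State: i|100⟩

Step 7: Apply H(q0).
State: (1/√2)i|000⟩ - (1/√2)i|100⟩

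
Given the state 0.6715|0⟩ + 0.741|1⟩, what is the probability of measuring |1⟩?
0.5491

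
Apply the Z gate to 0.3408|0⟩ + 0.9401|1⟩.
0.3408|0⟩ - 0.9401|1⟩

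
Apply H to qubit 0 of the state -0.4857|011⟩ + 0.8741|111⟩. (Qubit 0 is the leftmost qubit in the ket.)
0.2746|011⟩ - 0.9615|111⟩

H on qubit 0 mixes each pair of kets that differ only in qubit 0: amplitudes (a, b) of (|…0…⟩, |…1…⟩) become ((a + b)/√2, (a − b)/√2). Kets absent from the input have amplitude 0.
(|011⟩, |111⟩): (a, b) = (-0.4857, 0.8741) → (0.2746, -0.9615)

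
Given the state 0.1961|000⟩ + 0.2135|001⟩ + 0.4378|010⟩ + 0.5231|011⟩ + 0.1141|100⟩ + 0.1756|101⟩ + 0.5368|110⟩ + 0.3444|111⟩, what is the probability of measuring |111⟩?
0.1186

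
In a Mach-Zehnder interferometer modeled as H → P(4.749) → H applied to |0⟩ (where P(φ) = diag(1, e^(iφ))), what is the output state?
(0.5183 - 0.4997i)|0⟩ + (0.4817 + 0.4997i)|1⟩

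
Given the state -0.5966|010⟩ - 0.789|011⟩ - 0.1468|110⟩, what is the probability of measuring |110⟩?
0.02155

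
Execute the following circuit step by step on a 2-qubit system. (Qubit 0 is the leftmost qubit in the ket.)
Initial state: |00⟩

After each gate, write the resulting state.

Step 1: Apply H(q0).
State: 1/√2|00⟩ + 1/√2|10⟩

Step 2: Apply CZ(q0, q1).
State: 1/√2|00⟩ + 1/√2|10⟩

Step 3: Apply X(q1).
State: 1/√2|01⟩ + 1/√2|11⟩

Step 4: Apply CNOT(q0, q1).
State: 1/√2|01⟩ + 1/√2|10⟩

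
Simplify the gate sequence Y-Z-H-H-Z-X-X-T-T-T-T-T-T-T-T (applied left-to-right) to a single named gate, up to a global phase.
Y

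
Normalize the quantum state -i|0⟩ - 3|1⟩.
-0.3162i|0⟩ - 0.9487|1⟩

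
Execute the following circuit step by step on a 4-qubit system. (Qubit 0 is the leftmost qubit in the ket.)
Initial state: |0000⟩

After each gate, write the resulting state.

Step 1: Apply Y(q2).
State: i|0010⟩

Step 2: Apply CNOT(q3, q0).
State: i|0010⟩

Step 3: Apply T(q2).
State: (-1/√2 + (1/√2)i)|0010⟩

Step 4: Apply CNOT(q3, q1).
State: (-1/√2 + (1/√2)i)|0010⟩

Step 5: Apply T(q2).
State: -|0010⟩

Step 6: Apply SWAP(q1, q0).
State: -|0010⟩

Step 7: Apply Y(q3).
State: -i|0011⟩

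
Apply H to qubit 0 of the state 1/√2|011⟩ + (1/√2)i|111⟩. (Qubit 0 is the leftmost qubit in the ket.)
(1/2 + (1/2)i)|011⟩ + (1/2 - (1/2)i)|111⟩

H on qubit 0 mixes each pair of kets that differ only in qubit 0: amplitudes (a, b) of (|…0…⟩, |…1…⟩) become ((a + b)/√2, (a − b)/√2). Kets absent from the input have amplitude 0.
(|011⟩, |111⟩): (a, b) = (1/√2, (1/√2)i) → ((1/2 + (1/2)i), (1/2 - (1/2)i))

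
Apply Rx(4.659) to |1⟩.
-0.7257i|0⟩ - 0.688|1⟩

Rx(4.659) = [[cos(θ/2), −i·sin(θ/2)], [−i·sin(θ/2), cos(θ/2)]]; θ = 4.659, cos(θ/2) ≈ -0.687981, sin(θ/2) ≈ 0.725728.
With a = amp(|0⟩) = 0 and b = amp(|1⟩) = 1:
new amp(|0⟩) = (-0.687981)·a + (-0.725728i)·b = -0.7257i
new amp(|1⟩) = (-0.725728i)·a + (-0.687981)·b = -0.688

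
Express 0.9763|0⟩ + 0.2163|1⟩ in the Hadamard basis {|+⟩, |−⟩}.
0.8433|+⟩ + 0.5374|−⟩

With |ψ⟩ = α|0⟩ + β|1⟩, the Hadamard-basis coefficients are ⟨+|ψ⟩ = (α + β)/√2 and ⟨−|ψ⟩ = (α − β)/√2.
Here α = 0.9763, β = 0.2163: (α + β)/√2 = 0.8433, (α − β)/√2 = 0.5374.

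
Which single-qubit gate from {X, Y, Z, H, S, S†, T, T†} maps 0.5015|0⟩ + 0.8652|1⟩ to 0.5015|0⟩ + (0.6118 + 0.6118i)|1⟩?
T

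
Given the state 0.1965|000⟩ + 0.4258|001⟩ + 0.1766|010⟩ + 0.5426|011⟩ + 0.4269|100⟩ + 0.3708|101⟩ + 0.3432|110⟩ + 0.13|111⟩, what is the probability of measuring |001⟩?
0.1813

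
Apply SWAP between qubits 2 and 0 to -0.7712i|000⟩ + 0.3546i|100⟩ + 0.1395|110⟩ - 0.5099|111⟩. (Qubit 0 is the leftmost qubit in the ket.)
-0.7712i|000⟩ + 0.3546i|001⟩ + 0.1395|011⟩ - 0.5099|111⟩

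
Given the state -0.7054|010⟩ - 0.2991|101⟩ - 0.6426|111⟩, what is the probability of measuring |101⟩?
0.08946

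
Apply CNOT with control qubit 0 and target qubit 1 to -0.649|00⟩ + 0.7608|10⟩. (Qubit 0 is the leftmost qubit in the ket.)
-0.649|00⟩ + 0.7608|11⟩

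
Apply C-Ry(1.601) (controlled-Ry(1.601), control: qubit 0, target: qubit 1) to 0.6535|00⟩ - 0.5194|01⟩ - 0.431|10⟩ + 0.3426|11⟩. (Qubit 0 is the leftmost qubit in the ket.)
0.6535|00⟩ - 0.5194|01⟩ - 0.546|10⟩ - 0.07076|11⟩

C-Ry(1.601) leaves the control-|0⟩ kets |00⟩, |01⟩ unchanged and applies Ry(1.601) to qubit 1 on the control-|1⟩ pair (|10⟩, |11⟩).
Ry(1.601) = [[cos(θ/2), −sin(θ/2)], [sin(θ/2), cos(θ/2)]]; θ = 1.601, cos(θ/2) ≈ 0.696348, sin(θ/2) ≈ 0.717704.
With a = amp(|10⟩) = -0.431 and b = amp(|11⟩) = 0.3426:
new amp(|10⟩) = (0.696348)·a + (-0.717704)·b = -0.546
new amp(|11⟩) = (0.717704)·a + (0.696348)·b = -0.07076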